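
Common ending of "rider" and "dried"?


Word 1: "rider"
Word 2: "dried"
Comparing from end:
  Pos -1: 'r' != 'd' (stop)
LCS = "" (length 0)


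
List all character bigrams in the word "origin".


Word: "origin" (length 6)
Number of bigrams = 6 - 2 + 1 = 5
  Position 0: "or"
  Position 1: "ri"
  Position 2: "ig"
  Position 3: "gi"
  Position 4: "in"
Bigrams = "or", "ri", "ig", "gi", "in"


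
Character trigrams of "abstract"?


Word: "abstract" (length 8)
Number of trigrams = 8 - 3 + 1 = 6
  Position 0: "abs"
  Position 1: "bst"
  Position 2: "str"
  Position 3: "tra"
  Position 4: "rac"
  Position 5: "act"
Trigrams = "abs", "bst", "str", "tra", "rac", "act"


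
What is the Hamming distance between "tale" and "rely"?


Comparing character by character (same length = 4):
  Pos 0: 't' vs 'r' !=
  Pos 1: 'a' vs 'e' !=
  Pos 2: 'l' vs 'l' =
  Pos 3: 'e' vs 'y' !=
Hamming distance = 3


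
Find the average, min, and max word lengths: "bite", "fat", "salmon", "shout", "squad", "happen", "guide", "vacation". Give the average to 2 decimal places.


Lengths: "bite"=4, "fat"=3, "salmon"=6, "shout"=5, "squad"=5, "happen"=6, "guide"=5, "vacation"=8
Sum = 42, Count = 8
Average = 42/8 = 5.25
= avg=5.25, min=3, max=8


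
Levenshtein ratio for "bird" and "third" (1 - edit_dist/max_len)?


Word 1: "bird" (length 4)
Word 2: "third" (length 5)
One optimal edit sequence:
  1. insert 't'  (+1)
  2. substitute 'b' -> 'h'  (+1)
  3. keep 'i'
  4. keep 'r'
  5. keep 'd'
Edit distance = 2
Max length = max(4, 5) = 5
Similarity = 1 - 2/5
= 0.6000


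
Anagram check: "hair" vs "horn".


Word 1: "hair" → sorted: ahir
Word 2: "horn" → sorted: hnor
Same letters? ahir != hnor
Anagram = No


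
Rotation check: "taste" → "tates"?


Word: "taste", Candidate: "tates"
Method: check if candidate is substring of word+word
"tastetaste" contains "tates"? No
Is rotation = No


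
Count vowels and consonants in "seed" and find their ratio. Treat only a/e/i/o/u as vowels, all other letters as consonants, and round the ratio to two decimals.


Word: "seed"
Vowels (a,e,i,o,u): 2
Consonants: 2
Ratio = 2/2
= 1.00


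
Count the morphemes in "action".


Word: "action"
Morphemes: act + -ion
Each morpheme carries meaning
= 2 morphemes


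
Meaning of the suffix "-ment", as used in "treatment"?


Suffix: -ment
Example: treatment = treat + -ment
Meaning = result of action


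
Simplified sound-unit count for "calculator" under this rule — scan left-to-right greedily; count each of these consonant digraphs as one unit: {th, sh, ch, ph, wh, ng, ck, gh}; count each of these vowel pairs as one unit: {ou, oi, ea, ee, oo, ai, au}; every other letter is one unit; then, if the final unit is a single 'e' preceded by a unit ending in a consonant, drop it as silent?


Word: "calculator" (10 letters)
Left-to-right scan:
  1. 'c' (letter)
  2. 'a' (letter)
  3. 'l' (letter)
  4. 'c' (letter)
  5. 'u' (letter)
  6. 'l' (letter)
  7. 'a' (letter)
  8. 't' (letter)
  9. 'o' (letter)
  10. 'r' (letter)
Units from scan: 10
Sound units = 10 units


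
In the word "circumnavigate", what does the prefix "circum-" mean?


Prefix: circum-
As in: circumnavigate -> circum- + navigate
Meaning = around


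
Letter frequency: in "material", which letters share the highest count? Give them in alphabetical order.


Word: "material"
Letter counts:
  'a': 2
  'e': 1
  'i': 1
  'l': 1
  'm': 1
  'r': 1
  't': 1
Maximum count = 2
Most frequent = 'a' (2 times each)


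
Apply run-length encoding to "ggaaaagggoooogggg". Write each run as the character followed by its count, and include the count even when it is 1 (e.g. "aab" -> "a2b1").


String: "ggaaaagggoooogggg"
Scanning for consecutive runs:
  'g' x 2
  'a' x 4
  'g' x 3
  'o' x 4
  'g' x 4
RLE = "g2a4g3o4g4"


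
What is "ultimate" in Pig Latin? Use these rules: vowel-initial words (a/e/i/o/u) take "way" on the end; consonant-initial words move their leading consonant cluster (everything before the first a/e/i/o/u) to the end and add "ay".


Word: "ultimate"
Starts with vowel → add 'way'
Pig Latin = "ultimateway"


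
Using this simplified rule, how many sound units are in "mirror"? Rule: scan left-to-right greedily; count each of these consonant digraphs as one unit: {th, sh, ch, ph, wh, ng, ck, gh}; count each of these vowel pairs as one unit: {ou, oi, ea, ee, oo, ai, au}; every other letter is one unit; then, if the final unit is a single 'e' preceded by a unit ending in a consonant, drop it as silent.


Word: "mirror" (6 letters)
Left-to-right scan:
  [1] 'm' (letter)
  [2] 'i' (letter)
  [3] 'r' (letter)
  [4] 'r' (letter)
  [5] 'o' (letter)
  [6] 'r' (letter)
Units from scan: 6
Sound units = 6 units


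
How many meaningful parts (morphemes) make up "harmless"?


Word: "harmless"
Morphemes: harm | -less
Each morpheme carries meaning
= 2 morphemes


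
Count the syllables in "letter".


Word: "letter"
Syllable breakdown: let | ter
Counting: 2 parts
= 2 syllables


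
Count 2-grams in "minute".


Word: "minute" (length 6)
Number of 2-grams = length - 2 + 1 = 6 - 2 + 1
= 5


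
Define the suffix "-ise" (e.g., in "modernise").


Suffix: -ise
Example: modernise (modern + -ise)
Meaning = to make


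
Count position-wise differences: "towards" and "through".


Comparing character by character (same length = 7):
  Pos 0: 't' vs 't' =
  Pos 1: 'o' vs 'h' !=
  Pos 2: 'w' vs 'r' !=
  Pos 3: 'a' vs 'o' !=
  Pos 4: 'r' vs 'u' !=
  Pos 5: 'd' vs 'g' !=
  Pos 6: 's' vs 'h' !=
Hamming distance = 6


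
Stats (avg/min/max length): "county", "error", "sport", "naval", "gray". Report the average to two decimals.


Lengths: "county"=6, "error"=5, "sport"=5, "naval"=5, "gray"=4
Sum = 25, Count = 5
Average = 25/5 = 5.00
= avg=5.00, min=4, max=6


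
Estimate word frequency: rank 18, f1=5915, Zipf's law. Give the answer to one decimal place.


Zipf's law: f(r) = f(1) / r
f(1) = 5915
f(18) = 5915 / 18
= 328.6 occurrences


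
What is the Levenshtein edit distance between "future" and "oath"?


Word 1: "future" (length 6)
Word 2: "oath" (length 4)
One optimal edit sequence (insert/delete/substitute each cost 1):
  1. substitute 'f' -> 'o'  (+1)
  2. substitute 'u' -> 'a'  (+1)
  3. keep 't'
  4. delete 'u'  (+1)
  5. delete 'r'  (+1)
  6. substitute 'e' -> 'h'  (+1)
Total edit operations: 5
Edit distance = 5


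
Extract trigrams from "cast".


Word: "cast" (length 4)
Number of trigrams = 4 - 3 + 1 = 2
  Position 0: "cas"
  Position 1: "ast"
Trigrams = "cas", "ast"


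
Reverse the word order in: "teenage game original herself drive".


Original: "teenage game original herself drive"
Words (1..n): teenage | game | original | herself | drive
Reversed (n..1): drive | herself | original | game | teenage
Result = "drive herself original game teenage"


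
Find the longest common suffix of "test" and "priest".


Word 1: "test"
Word 2: "priest"
Comparing from end:
  Pos -1: 't' == 't'
  Pos -2: 's' == 's'
  Pos -3: 'e' == 'e'
  Pos -4: 't' != 'i' (stop)
LCS = "est" (length 3)


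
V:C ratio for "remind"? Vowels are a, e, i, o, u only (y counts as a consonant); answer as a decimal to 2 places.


Word: "remind"
Vowels (a,e,i,o,u): 2
Consonants: 4
Ratio = 2/4
= 0.50


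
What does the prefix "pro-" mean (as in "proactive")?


Prefix: pro-
Example: proactive (pro- + active)
Meaning = forward / in favor of


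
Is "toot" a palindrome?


Word: "toot"
Reversed: "toot"
Forward == Backward? toot == toot
Palindrome = Yes


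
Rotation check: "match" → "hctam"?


Word: "match", Candidate: "hctam"
Method: check if candidate is substring of word+word
"matchmatch" contains "hctam"? No
Is rotation = No


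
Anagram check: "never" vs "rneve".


Word 1: "never" → sorted: eenrv
Word 2: "rneve" → sorted: eenrv
Same letters? eenrv == eenrv
Anagram = Yes


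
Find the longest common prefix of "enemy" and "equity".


Word 1: "enemy"
Word 2: "equity"
Comparing from start:
  Pos 0: 'e' == 'e'
  Pos 1: 'n' != 'q' (stop)
LCP = "e" (length 1)


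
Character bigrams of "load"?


Word: "load" (length 4)
Number of bigrams = 4 - 2 + 1 = 3
  Position 0: "lo"
  Position 1: "oa"
  Position 2: "ad"
Bigrams = "lo", "oa", "ad"


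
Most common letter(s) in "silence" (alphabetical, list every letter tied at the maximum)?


Word: "silence"
Letter counts:
  'c': 1
  'e': 2
  'i': 1
  'l': 1
  'n': 1
  's': 1
Maximum count = 2
Most frequent = 'e' (2 times each)


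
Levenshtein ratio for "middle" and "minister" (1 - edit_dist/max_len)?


Word 1: "middle" (length 6)
Word 2: "minister" (length 8)
One optimal edit sequence:
  1. keep 'm'
  2. keep 'i'
  3. insert 'n'  (+1)
  4. substitute 'd' -> 'i'  (+1)
  5. substitute 'd' -> 's'  (+1)
  6. substitute 'l' -> 't'  (+1)
  7. keep 'e'
  8. insert 'r'  (+1)
Edit distance = 5
Max length = max(6, 8) = 8
Similarity = 1 - 5/8
= 0.3750


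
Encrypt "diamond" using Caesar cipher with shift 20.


Word: "diamond"
Shift: 20
Each letter → (letter + shift) mod 26:
  'd' (3) + 20 = 23 → 'x'
  'i' (8) + 20 = 2 → 'c'
  'a' (0) + 20 = 20 → 'u'
  'm' (12) + 20 = 6 → 'g'
  'o' (14) + 20 = 8 → 'i'
  'n' (13) + 20 = 7 → 'h'
  'd' (3) + 20 = 23 → 'x'
Result = "xcugihx"


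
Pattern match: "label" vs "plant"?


Pattern of "label": [0, 1, 2, 3, 0]
Pattern of "plant": [0, 1, 2, 3, 4]
Patterns do not match
Same pattern = No


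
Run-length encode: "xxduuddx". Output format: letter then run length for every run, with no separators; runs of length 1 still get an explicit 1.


String: "xxduuddx"
Scanning for consecutive runs:
  'x' x 2
  'd' x 1
  'u' x 2
  'd' x 2
  'x' x 1
RLE = "x2d1u2d2x1"


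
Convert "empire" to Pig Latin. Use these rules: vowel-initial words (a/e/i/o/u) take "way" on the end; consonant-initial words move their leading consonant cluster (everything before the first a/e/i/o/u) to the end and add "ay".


Word: "empire"
Starts with vowel → add 'way'
Pig Latin = "empireway"


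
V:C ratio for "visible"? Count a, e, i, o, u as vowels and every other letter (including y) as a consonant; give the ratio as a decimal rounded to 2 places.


Word: "visible"
Vowels (a,e,i,o,u): 3
Consonants: 4
Ratio = 3/4
= 0.75


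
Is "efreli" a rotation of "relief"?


Word: "relief", Candidate: "efreli"
Method: check if candidate is substring of word+word
"reliefrelief" contains "efreli"? Yes
Is rotation = Yes


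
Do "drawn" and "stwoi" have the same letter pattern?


Pattern of "drawn": [0, 1, 2, 3, 4]
Pattern of "stwoi": [0, 1, 2, 3, 4]
Patterns match
Same pattern = Yes


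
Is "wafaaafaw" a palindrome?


Word: "wafaaafaw"
Reversed: "wafaaafaw"
Forward == Backward? wafaaafaw == wafaaafaw
Palindrome = Yes


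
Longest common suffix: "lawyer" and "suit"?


Word 1: "lawyer"
Word 2: "suit"
Comparing from end:
  Pos -1: 'r' != 't' (stop)
LCS = "" (length 0)


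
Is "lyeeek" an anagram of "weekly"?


Word 1: "weekly" → sorted: eeklwy
Word 2: "lyeeek" → sorted: eeekly
Same letters? eeklwy != eeekly
Anagram = No


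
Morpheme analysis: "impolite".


Word: "impolite"
Morphemes: im- / polite
Each morpheme carries meaning
= 2 morphemes


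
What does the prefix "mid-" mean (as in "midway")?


Prefix: mid-
Example: midway = mid- + way
Meaning = middle


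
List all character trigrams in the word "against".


Word: "against" (length 7)
Number of trigrams = 7 - 3 + 1 = 5
  Position 0: "aga"
  Position 1: "gai"
  Position 2: "ain"
  Position 3: "ins"
  Position 4: "nst"
Trigrams = "aga", "gai", "ain", "ins", "nst"


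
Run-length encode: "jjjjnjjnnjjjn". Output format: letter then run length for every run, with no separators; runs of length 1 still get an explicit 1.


String: "jjjjnjjnnjjjn"
Scanning for consecutive runs:
  'j' x 4
  'n' x 1
  'j' x 2
  'n' x 2
  'j' x 3
  'n' x 1
RLE = "j4n1j2n2j3n1"


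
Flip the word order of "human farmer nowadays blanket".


Original: "human farmer nowadays blanket"
Words (1..n): human | farmer | nowadays | blanket
Reversed (n..1): blanket | nowadays | farmer | human
Result = "blanket nowadays farmer human"


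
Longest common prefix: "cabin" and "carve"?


Word 1: "cabin"
Word 2: "carve"
Comparing from start:
  Pos 0: 'c' == 'c'
  Pos 1: 'a' == 'a'
  Pos 2: 'b' != 'r' (stop)
LCP = "ca" (length 2)


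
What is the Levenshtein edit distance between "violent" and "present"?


Word 1: "violent" (length 7)
Word 2: "present" (length 7)
One optimal edit sequence (insert/delete/substitute each cost 1):
  1. substitute 'v' -> 'p'  (+1)
  2. substitute 'i' -> 'r'  (+1)
  3. substitute 'o' -> 'e'  (+1)
  4. substitute 'l' -> 's'  (+1)
  5. keep 'e'
  6. keep 'n'
  7. keep 't'
Total edit operations: 4
Edit distance = 4


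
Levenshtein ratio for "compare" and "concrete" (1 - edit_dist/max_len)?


Word 1: "compare" (length 7)
Word 2: "concrete" (length 8)
One optimal edit sequence:
  1. keep 'c'
  2. keep 'o'
  3. insert 'n'  (+1)
  4. substitute 'm' -> 'c'  (+1)
  5. substitute 'p' -> 'r'  (+1)
  6. substitute 'a' -> 'e'  (+1)
  7. substitute 'r' -> 't'  (+1)
  8. keep 'e'
Edit distance = 5
Max length = max(7, 8) = 8
Similarity = 1 - 5/8
= 0.3750


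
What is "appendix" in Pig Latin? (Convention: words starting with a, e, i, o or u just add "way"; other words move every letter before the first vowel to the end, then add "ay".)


Word: "appendix"
Starts with vowel → add 'way'
Pig Latin = "appendixway"


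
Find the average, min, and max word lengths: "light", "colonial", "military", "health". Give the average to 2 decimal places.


Lengths: "light"=5, "colonial"=8, "military"=8, "health"=6
Sum = 27, Count = 4
Average = 27/4 = 6.75
= avg=6.75, min=5, max=8


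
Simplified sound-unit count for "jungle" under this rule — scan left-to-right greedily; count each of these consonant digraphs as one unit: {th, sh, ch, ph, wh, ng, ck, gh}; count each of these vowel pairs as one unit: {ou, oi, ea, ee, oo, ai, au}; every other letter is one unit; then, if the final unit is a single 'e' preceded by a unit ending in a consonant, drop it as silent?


Word: "jungle" (6 letters)
Left-to-right scan:
  1. 'j' (letter)
  2. 'u' (letter)
  3. 'ng' (digraph)
  4. 'l' (letter)
  5. 'e' (letter)
Units from scan: 5
Final unit is 'e' after a consonant -> drop as silent (-1)
Sound units = 4 units


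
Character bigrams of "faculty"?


Word: "faculty" (length 7)
Number of bigrams = 7 - 2 + 1 = 6
  Position 0: "fa"
  Position 1: "ac"
  Position 2: "cu"
  Position 3: "ul"
  Position 4: "lt"
  Position 5: "ty"
Bigrams = "fa", "ac", "cu", "ul", "lt", "ty"


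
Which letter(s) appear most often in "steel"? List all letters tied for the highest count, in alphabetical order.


Word: "steel"
Letter counts:
  'e': 2
  'l': 1
  's': 1
  't': 1
Maximum count = 2
Most frequent = 'e' (2 times each)


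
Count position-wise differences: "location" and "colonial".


Comparing character by character (same length = 8):
  Pos 0: 'l' vs 'c' !=
  Pos 1: 'o' vs 'o' =
  Pos 2: 'c' vs 'l' !=
  Pos 3: 'a' vs 'o' !=
  Pos 4: 't' vs 'n' !=
  Pos 5: 'i' vs 'i' =
  Pos 6: 'o' vs 'a' !=
  Pos 7: 'n' vs 'l' !=
Hamming distance = 6


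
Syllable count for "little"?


Word: "little"
Syllable breakdown: lit-tle
Counting: 2 parts
= 2 syllables


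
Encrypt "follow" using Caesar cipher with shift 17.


Word: "follow"
Shift: 17
Each letter → (letter + shift) mod 26:
  'f' (5) + 17 = 22 → 'w'
  'o' (14) + 17 = 5 → 'f'
  'l' (11) + 17 = 2 → 'c'
  'l' (11) + 17 = 2 → 'c'
  'o' (14) + 17 = 5 → 'f'
  'w' (22) + 17 = 13 → 'n'
Result = "wfccfn"


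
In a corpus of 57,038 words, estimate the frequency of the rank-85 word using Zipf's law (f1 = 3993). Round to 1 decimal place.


Zipf's law: f(r) = f(1) / r
f(1) = 3993
f(85) = 3993 / 85
= 47.0 occurrences


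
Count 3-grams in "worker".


Word: "worker" (length 6)
Number of 3-grams = length - 3 + 1 = 6 - 3 + 1
= 4


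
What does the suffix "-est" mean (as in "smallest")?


Suffix: -est
Example: smallest (small + -est)
Meaning = most


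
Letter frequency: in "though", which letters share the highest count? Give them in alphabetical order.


Word: "though"
Letter counts:
  'g': 1
  'h': 2
  'o': 1
  't': 1
  'u': 1
Maximum count = 2
Most frequent = 'h' (2 times each)


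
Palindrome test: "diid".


Word: "diid"
Reversed: "diid"
Forward == Backward? diid == diid
Palindrome = Yes


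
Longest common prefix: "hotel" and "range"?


Word 1: "hotel"
Word 2: "range"
Comparing from start:
  Pos 0: 'h' != 'r' (stop)
LCP = "" (length 0)


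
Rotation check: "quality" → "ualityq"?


Word: "quality", Candidate: "ualityq"
Method: check if candidate is substring of word+word
"qualityquality" contains "ualityq"? Yes
Is rotation = Yes


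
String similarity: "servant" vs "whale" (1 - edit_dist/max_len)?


Word 1: "servant" (length 7)
Word 2: "whale" (length 5)
One optimal edit sequence:
  1. delete 's'  (+1)
  2. delete 'e'  (+1)
  3. substitute 'r' -> 'w'  (+1)
  4. substitute 'v' -> 'h'  (+1)
  5. keep 'a'
  6. substitute 'n' -> 'l'  (+1)
  7. substitute 't' -> 'e'  (+1)
Edit distance = 6
Max length = max(7, 5) = 7
Similarity = 1 - 6/7
= 0.1429


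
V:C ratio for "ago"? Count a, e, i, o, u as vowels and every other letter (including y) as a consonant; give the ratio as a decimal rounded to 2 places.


Word: "ago"
Vowels (a,e,i,o,u): 2
Consonants: 1
Ratio = 2/1
= 2.00


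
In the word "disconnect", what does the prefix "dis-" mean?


Prefix: dis-
As in: disconnect -> dis- + connect
Meaning = not / opposite


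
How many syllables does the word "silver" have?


Word: "silver"
Syllable breakdown: sil · ver
Counting: 2 parts
= 2 syllables


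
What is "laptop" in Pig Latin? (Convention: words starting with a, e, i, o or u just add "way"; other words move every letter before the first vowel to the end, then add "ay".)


Word: "laptop"
Starts with consonant(s) → move to end, add 'ay'
Consonant cluster: "l"
Pig Latin = "aptoplay"


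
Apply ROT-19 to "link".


Word: "link"
Shift: 19
Each letter → (letter + shift) mod 26:
  'l' (11) + 19 = 4 → 'e'
  'i' (8) + 19 = 1 → 'b'
  'n' (13) + 19 = 6 → 'g'
  'k' (10) + 19 = 3 → 'd'
Result = "ebgd"


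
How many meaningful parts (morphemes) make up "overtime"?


Word: "overtime"
Morphemes: over- | time
Each morpheme carries meaning
= 2 morphemes


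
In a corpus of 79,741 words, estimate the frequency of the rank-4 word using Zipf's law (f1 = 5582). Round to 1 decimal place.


Zipf's law: f(r) = f(1) / r
f(1) = 5582
f(4) = 5582 / 4
= 1395.5 occurrences


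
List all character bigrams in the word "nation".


Word: "nation" (length 6)
Number of bigrams = 6 - 2 + 1 = 5
  Position 0: "na"
  Position 1: "at"
  Position 2: "ti"
  Position 3: "io"
  Position 4: "on"
Bigrams = "na", "at", "ti", "io", "on"


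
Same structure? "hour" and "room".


Pattern of "hour": [0, 1, 2, 3]
Pattern of "room": [0, 1, 1, 2]
Patterns do not match
Same pattern = No


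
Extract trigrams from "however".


Word: "however" (length 7)
Number of trigrams = 7 - 3 + 1 = 5
  Position 0: "how"
  Position 1: "owe"
  Position 2: "wev"
  Position 3: "eve"
  Position 4: "ver"
Trigrams = "how", "owe", "wev", "eve", "ver"


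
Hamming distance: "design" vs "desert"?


Comparing character by character (same length = 6):
  Pos 0: 'd' vs 'd' =
  Pos 1: 'e' vs 'e' =
  Pos 2: 's' vs 's' =
  Pos 3: 'i' vs 'e' !=
  Pos 4: 'g' vs 'r' !=
  Pos 5: 'n' vs 't' !=
Hamming distance = 3


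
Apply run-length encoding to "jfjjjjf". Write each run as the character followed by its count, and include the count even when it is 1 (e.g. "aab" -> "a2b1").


String: "jfjjjjf"
Scanning for consecutive runs:
  'j' x 1
  'f' x 1
  'j' x 4
  'f' x 1
RLE = "j1f1j4f1"


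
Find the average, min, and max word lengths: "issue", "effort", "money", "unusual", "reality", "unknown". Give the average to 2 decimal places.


Lengths: "issue"=5, "effort"=6, "money"=5, "unusual"=7, "reality"=7, "unknown"=7
Sum = 37, Count = 6
Average = 37/6 = 6.17
= avg=6.17, min=5, max=7


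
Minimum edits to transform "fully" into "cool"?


Word 1: "fully" (length 5)
Word 2: "cool" (length 4)
One optimal edit sequence (insert/delete/substitute each cost 1):
  1. substitute 'f' -> 'c'  (+1)
  2. substitute 'u' -> 'o'  (+1)
  3. substitute 'l' -> 'o'  (+1)
  4. keep 'l'
  5. delete 'y'  (+1)
Total edit operations: 4
Edit distance = 4


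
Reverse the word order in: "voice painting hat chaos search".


Original: "voice painting hat chaos search"
Words (1..n): voice | painting | hat | chaos | search
Reversed (n..1): search | chaos | hat | painting | voice
Result = "search chaos hat painting voice"


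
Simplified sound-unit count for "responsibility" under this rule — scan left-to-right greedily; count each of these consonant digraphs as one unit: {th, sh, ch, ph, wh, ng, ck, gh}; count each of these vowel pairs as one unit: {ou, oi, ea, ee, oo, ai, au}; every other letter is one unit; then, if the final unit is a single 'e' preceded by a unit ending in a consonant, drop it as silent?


Word: "responsibility" (14 letters)
Left-to-right scan:
  1. 'r' (letter)
  2. 'e' (letter)
  3. 's' (letter)
  4. 'p' (letter)
  5. 'o' (letter)
  6. 'n' (letter)
  7. 's' (letter)
  8. 'i' (letter)
  9. 'b' (letter)
  10. 'i' (letter)
  11. 'l' (letter)
  12. 'i' (letter)
  13. 't' (letter)
  14. 'y' (letter)
Units from scan: 14
Sound units = 14 units


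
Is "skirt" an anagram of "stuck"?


Word 1: "stuck" → sorted: ckstu
Word 2: "skirt" → sorted: ikrst
Same letters? ckstu != ikrst
Anagram = No


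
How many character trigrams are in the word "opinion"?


Word: "opinion" (length 7)
Number of 3-grams = length - 3 + 1 = 7 - 3 + 1
= 5


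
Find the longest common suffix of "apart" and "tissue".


Word 1: "apart"
Word 2: "tissue"
Comparing from end:
  Pos -1: 't' != 'e' (stop)
LCS = "" (length 0)


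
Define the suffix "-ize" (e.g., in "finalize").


Suffix: -ize
Example: finalize (final + -ize)
Meaning = to make


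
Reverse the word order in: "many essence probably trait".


Original: "many essence probably trait"
Words (1..n): many | essence | probably | trait
Reversed (n..1): trait | probably | essence | many
Result = "trait probably essence many"


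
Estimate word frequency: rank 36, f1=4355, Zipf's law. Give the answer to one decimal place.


Zipf's law: f(r) = f(1) / r
f(1) = 4355
f(36) = 4355 / 36
= 121.0 occurrences


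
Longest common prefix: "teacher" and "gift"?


Word 1: "teacher"
Word 2: "gift"
Comparing from start:
  Pos 0: 't' != 'g' (stop)
LCP = "" (length 0)


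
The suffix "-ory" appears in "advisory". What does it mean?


Suffix: -ory
Example: advisory = advise + -ory, with a spelling change
Meaning = relating to / place for


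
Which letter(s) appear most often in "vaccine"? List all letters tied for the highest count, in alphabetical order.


Word: "vaccine"
Letter counts:
  'a': 1
  'c': 2
  'e': 1
  'i': 1
  'n': 1
  'v': 1
Maximum count = 2
Most frequent = 'c' (2 times each)


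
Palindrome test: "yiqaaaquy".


Word: "yiqaaaquy"
Reversed: "yuqaaaqiy"
Forward == Backward? yiqaaaquy != yuqaaaqiy
Palindrome = No


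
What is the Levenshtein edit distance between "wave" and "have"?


Word 1: "wave" (length 4)
Word 2: "have" (length 4)
One optimal edit sequence (insert/delete/substitute each cost 1):
  1. substitute 'w' -> 'h'  (+1)
  2. keep 'a'
  3. keep 'v'
  4. keep 'e'
Total edit operations: 1
Edit distance = 1


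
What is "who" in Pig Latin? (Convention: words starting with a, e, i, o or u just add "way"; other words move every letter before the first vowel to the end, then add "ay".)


Word: "who"
Starts with consonant(s) → move to end, add 'ay'
Consonant cluster: "wh"
Pig Latin = "owhay"


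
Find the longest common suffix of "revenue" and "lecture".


Word 1: "revenue"
Word 2: "lecture"
Comparing from end:
  Pos -1: 'e' == 'e'
  Pos -2: 'u' != 'r' (stop)
LCS = "e" (length 1)


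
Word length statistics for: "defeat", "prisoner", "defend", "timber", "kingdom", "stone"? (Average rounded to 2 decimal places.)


Lengths: "defeat"=6, "prisoner"=8, "defend"=6, "timber"=6, "kingdom"=7, "stone"=5
Sum = 38, Count = 6
Average = 38/6 = 6.33
= avg=6.33, min=5, max=8


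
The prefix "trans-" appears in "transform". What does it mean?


Prefix: trans-
Example: transform (trans- + form)
Meaning = across


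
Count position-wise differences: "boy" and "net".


Comparing character by character (same length = 3):
  Pos 0: 'b' vs 'n' !=
  Pos 1: 'o' vs 'e' !=
  Pos 2: 'y' vs 't' !=
Hamming distance = 3


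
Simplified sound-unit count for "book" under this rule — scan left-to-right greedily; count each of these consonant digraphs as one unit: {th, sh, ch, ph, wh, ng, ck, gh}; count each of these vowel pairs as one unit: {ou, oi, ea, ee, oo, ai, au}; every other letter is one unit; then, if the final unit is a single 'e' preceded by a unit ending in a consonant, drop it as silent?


Word: "book" (4 letters)
Left-to-right scan:
  [1] 'b' (letter)
  [2] 'oo' (vowel-pair)
  [3] 'k' (letter)
Units from scan: 3
Sound units = 3 units


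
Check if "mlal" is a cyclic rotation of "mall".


Word: "mall", Candidate: "mlal"
Method: check if candidate is substring of word+word
"mallmall" contains "mlal"? No
Is rotation = No


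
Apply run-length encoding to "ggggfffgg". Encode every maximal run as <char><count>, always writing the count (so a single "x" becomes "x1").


String: "ggggfffgg"
Scanning for consecutive runs:
  'g' x 4
  'f' x 3
  'g' x 2
RLE = "g4f3g2"


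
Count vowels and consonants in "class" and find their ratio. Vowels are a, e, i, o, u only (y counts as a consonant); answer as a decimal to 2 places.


Word: "class"
Vowels (a,e,i,o,u): 1
Consonants: 4
Ratio = 1/4
= 0.25


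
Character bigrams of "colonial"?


Word: "colonial" (length 8)
Number of bigrams = 8 - 2 + 1 = 7
  Position 0: "co"
  Position 1: "ol"
  Position 2: "lo"
  Position 3: "on"
  Position 4: "ni"
  Position 5: "ia"
  Position 6: "al"
Bigrams = "co", "ol", "lo", "on", "ni", "ia", "al"


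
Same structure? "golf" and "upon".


Pattern of "golf": [0, 1, 2, 3]
Pattern of "upon": [0, 1, 2, 3]
Patterns match
Same pattern = Yes


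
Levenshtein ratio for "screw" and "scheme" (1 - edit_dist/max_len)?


Word 1: "screw" (length 5)
Word 2: "scheme" (length 6)
One optimal edit sequence:
  1. keep 's'
  2. keep 'c'
  3. substitute 'r' -> 'h'  (+1)
  4. keep 'e'
  5. insert 'm'  (+1)
  6. substitute 'w' -> 'e'  (+1)
Edit distance = 3
Max length = max(5, 6) = 6
Similarity = 1 - 3/6
= 0.5000


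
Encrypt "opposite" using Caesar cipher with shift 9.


Word: "opposite"
Shift: 9
Each letter → (letter + shift) mod 26:
  'o' (14) + 9 = 23 → 'x'
  'p' (15) + 9 = 24 → 'y'
  'p' (15) + 9 = 24 → 'y'
  'o' (14) + 9 = 23 → 'x'
  's' (18) + 9 = 1 → 'b'
  'i' (8) + 9 = 17 → 'r'
  't' (19) + 9 = 2 → 'c'
  'e' (4) + 9 = 13 → 'n'
Result = "xyyxbrcn"


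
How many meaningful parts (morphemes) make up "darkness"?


Word: "darkness"
Morphemes: dark + -ness
Each morpheme carries meaning
= 2 morphemes


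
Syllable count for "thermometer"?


Word: "thermometer"
Syllable breakdown: ther / mom / e / ter
Counting: 4 parts
= 4 syllables


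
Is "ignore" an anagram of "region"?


Word 1: "region" → sorted: eginor
Word 2: "ignore" → sorted: eginor
Same letters? eginor == eginor
Anagram = Yes


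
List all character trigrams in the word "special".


Word: "special" (length 7)
Number of trigrams = 7 - 3 + 1 = 5
  Position 0: "spe"
  Position 1: "pec"
  Position 2: "eci"
  Position 3: "cia"
  Position 4: "ial"
Trigrams = "spe", "pec", "eci", "cia", "ial"


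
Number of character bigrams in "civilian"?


Word: "civilian" (length 8)
Number of 2-grams = length - 2 + 1 = 8 - 2 + 1
= 7


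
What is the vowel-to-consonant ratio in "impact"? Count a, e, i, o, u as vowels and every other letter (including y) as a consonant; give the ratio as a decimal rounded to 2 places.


Word: "impact"
Vowels (a,e,i,o,u): 2
Consonants: 4
Ratio = 2/4
= 0.50


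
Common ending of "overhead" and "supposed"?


Word 1: "overhead"
Word 2: "supposed"
Comparing from end:
  Pos -1: 'd' == 'd'
  Pos -2: 'a' != 'e' (stop)
LCS = "d" (length 1)


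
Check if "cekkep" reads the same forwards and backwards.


Word: "cekkep"
Reversed: "pekkec"
Forward == Backward? cekkep != pekkec
Palindrome = No


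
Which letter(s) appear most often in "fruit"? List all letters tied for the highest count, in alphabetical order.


Word: "fruit"
Letter counts:
  'f': 1
  'i': 1
  'r': 1
  't': 1
  'u': 1
Maximum count = 1
Most frequent = 'f', 'i', 'r', 't', 'u' (1 time each)


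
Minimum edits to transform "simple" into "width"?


Word 1: "simple" (length 6)
Word 2: "width" (length 5)
One optimal edit sequence (insert/delete/substitute each cost 1):
  1. substitute 's' -> 'w'  (+1)
  2. keep 'i'
  3. delete 'm'  (+1)
  4. substitute 'p' -> 'd'  (+1)
  5. substitute 'l' -> 't'  (+1)
  6. substitute 'e' -> 'h'  (+1)
Total edit operations: 5
Edit distance = 5


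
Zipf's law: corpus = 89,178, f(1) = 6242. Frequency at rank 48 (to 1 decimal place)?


Zipf's law: f(r) = f(1) / r
f(1) = 6242
f(48) = 6242 / 48
= 130.0 occurrences


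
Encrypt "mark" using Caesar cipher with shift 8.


Word: "mark"
Shift: 8
Each letter → (letter + shift) mod 26:
  'm' (12) + 8 = 20 → 'u'
  'a' (0) + 8 = 8 → 'i'
  'r' (17) + 8 = 25 → 'z'
  'k' (10) + 8 = 18 → 's'
Result = "uizs"


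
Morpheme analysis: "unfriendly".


Word: "unfriendly"
Morphemes: un- + friend + -ly
Each morpheme carries meaning
= 3 morphemes


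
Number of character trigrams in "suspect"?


Word: "suspect" (length 7)
Number of 3-grams = length - 3 + 1 = 7 - 3 + 1
= 5


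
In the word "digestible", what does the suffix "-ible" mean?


Suffix: -ible
Example: digestible = digest + -ible
Meaning = capable of


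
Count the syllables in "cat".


Word: "cat"
Syllable breakdown: cat
Counting: 1 part
= 1 syllable


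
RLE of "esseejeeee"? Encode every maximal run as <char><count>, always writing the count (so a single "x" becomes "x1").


String: "esseejeeee"
Scanning for consecutive runs:
  'e' x 1
  's' x 2
  'e' x 2
  'j' x 1
  'e' x 4
RLE = "e1s2e2j1e4"


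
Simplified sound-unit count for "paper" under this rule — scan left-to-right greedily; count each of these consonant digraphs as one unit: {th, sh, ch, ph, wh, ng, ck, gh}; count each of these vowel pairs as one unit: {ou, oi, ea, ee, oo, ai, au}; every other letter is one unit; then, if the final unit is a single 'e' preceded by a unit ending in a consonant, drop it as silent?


Word: "paper" (5 letters)
Left-to-right scan:
  (1) 'p' (letter)
  (2) 'a' (letter)
  (3) 'p' (letter)
  (4) 'e' (letter)
  (5) 'r' (letter)
Units from scan: 5
Sound units = 5 units


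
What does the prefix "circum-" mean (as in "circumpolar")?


Prefix: circum-
Example: circumpolar (circum- + polar)
Meaning = around


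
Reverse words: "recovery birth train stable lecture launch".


Original: "recovery birth train stable lecture launch"
Words (1..n): recovery | birth | train | stable | lecture | launch
Reversed (n..1): launch | lecture | stable | train | birth | recovery
Result = "launch lecture stable train birth recovery"


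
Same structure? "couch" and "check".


Pattern of "couch": [0, 1, 2, 0, 3]
Pattern of "check": [0, 1, 2, 0, 3]
Patterns match
Same pattern = Yes


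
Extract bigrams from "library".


Word: "library" (length 7)
Number of bigrams = 7 - 2 + 1 = 6
  Position 0: "li"
  Position 1: "ib"
  Position 2: "br"
  Position 3: "ra"
  Position 4: "ar"
  Position 5: "ry"
Bigrams = "li", "ib", "br", "ra", "ar", "ry"


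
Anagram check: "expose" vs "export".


Word 1: "expose" → sorted: eeopsx
Word 2: "export" → sorted: eoprtx
Same letters? eeopsx != eoprtx
Anagram = No


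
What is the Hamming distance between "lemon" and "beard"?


Comparing character by character (same length = 5):
  Pos 0: 'l' vs 'b' !=
  Pos 1: 'e' vs 'e' =
  Pos 2: 'm' vs 'a' !=
  Pos 3: 'o' vs 'r' !=
  Pos 4: 'n' vs 'd' !=
Hamming distance = 4


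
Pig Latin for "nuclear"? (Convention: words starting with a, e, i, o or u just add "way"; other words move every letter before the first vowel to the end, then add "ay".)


Word: "nuclear"
Starts with consonant(s) → move to end, add 'ay'
Consonant cluster: "n"
Pig Latin = "uclearnay"


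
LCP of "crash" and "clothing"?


Word 1: "crash"
Word 2: "clothing"
Comparing from start:
  Pos 0: 'c' == 'c'
  Pos 1: 'r' != 'l' (stop)
LCP = "c" (length 1)


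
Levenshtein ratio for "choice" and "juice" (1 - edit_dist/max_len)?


Word 1: "choice" (length 6)
Word 2: "juice" (length 5)
One optimal edit sequence:
  1. delete 'c'  (+1)
  2. substitute 'h' -> 'j'  (+1)
  3. substitute 'o' -> 'u'  (+1)
  4. keep 'i'
  5. keep 'c'
  6. keep 'e'
Edit distance = 3
Max length = max(6, 5) = 6
Similarity = 1 - 3/6
= 0.5000


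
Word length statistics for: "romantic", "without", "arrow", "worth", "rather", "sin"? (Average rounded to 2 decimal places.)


Lengths: "romantic"=8, "without"=7, "arrow"=5, "worth"=5, "rather"=6, "sin"=3
Sum = 34, Count = 6
Average = 34/6 = 5.67
= avg=5.67, min=3, max=8


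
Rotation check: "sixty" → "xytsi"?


Word: "sixty", Candidate: "xytsi"
Method: check if candidate is substring of word+word
"sixtysixty" contains "xytsi"? No
Is rotation = No


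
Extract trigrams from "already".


Word: "already" (length 7)
Number of trigrams = 7 - 3 + 1 = 5
  Position 0: "alr"
  Position 1: "lre"
  Position 2: "rea"
  Position 3: "ead"
  Position 4: "ady"
Trigrams = "alr", "lre", "rea", "ead", "ady"


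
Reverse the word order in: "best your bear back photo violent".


Original: "best your bear back photo violent"
Words (1..n): best | your | bear | back | photo | violent
Reversed (n..1): violent | photo | back | bear | your | best
Result = "violent photo back bear your best"


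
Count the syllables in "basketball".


Word: "basketball"
Syllable breakdown: bas-ket-ball
Counting: 3 parts
= 3 syllables


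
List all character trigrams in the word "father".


Word: "father" (length 6)
Number of trigrams = 6 - 3 + 1 = 4
  Position 0: "fat"
  Position 1: "ath"
  Position 2: "the"
  Position 3: "her"
Trigrams = "fat", "ath", "the", "her"


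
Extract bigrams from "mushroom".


Word: "mushroom" (length 8)
Number of bigrams = 8 - 2 + 1 = 7
  Position 0: "mu"
  Position 1: "us"
  Position 2: "sh"
  Position 3: "hr"
  Position 4: "ro"
  Position 5: "oo"
  Position 6: "om"
Bigrams = "mu", "us", "sh", "hr", "ro", "oo", "om"


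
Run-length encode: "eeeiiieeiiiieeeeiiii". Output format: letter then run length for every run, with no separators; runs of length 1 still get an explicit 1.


String: "eeeiiieeiiiieeeeiiii"
Scanning for consecutive runs:
  'e' x 3
  'i' x 3
  'e' x 2
  'i' x 4
  'e' x 4
  'i' x 4
RLE = "e3i3e2i4e4i4"


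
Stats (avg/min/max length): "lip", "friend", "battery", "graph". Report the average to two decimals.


Lengths: "lip"=3, "friend"=6, "battery"=7, "graph"=5
Sum = 21, Count = 4
Average = 21/4 = 5.25
= avg=5.25, min=3, max=7


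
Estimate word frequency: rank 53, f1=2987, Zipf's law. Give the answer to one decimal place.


Zipf's law: f(r) = f(1) / r
f(1) = 2987
f(53) = 2987 / 53
= 56.4 occurrences


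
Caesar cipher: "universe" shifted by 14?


Word: "universe"
Shift: 14
Each letter → (letter + shift) mod 26:
  'u' (20) + 14 = 8 → 'i'
  'n' (13) + 14 = 1 → 'b'
  'i' (8) + 14 = 22 → 'w'
  'v' (21) + 14 = 9 → 'j'
  'e' (4) + 14 = 18 → 's'
  'r' (17) + 14 = 5 → 'f'
  's' (18) + 14 = 6 → 'g'
  'e' (4) + 14 = 18 → 's'
Result = "ibwjsfgs"


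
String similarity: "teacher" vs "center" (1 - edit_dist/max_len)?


Word 1: "teacher" (length 7)
Word 2: "center" (length 6)
One optimal edit sequence:
  1. substitute 't' -> 'c'  (+1)
  2. keep 'e'
  3. delete 'a'  (+1)
  4. substitute 'c' -> 'n'  (+1)
  5. substitute 'h' -> 't'  (+1)
  6. keep 'e'
  7. keep 'r'
Edit distance = 4
Max length = max(7, 6) = 7
Similarity = 1 - 4/7
= 0.4286


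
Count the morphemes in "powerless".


Word: "powerless"
Morphemes: power / -less
Each morpheme carries meaning
= 2 morphemes


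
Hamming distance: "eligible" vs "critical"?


Comparing character by character (same length = 8):
  Pos 0: 'e' vs 'c' !=
  Pos 1: 'l' vs 'r' !=
  Pos 2: 'i' vs 'i' =
  Pos 3: 'g' vs 't' !=
  Pos 4: 'i' vs 'i' =
  Pos 5: 'b' vs 'c' !=
  Pos 6: 'l' vs 'a' !=
  Pos 7: 'e' vs 'l' !=
Hamming distance = 6


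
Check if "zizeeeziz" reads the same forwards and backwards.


Word: "zizeeeziz"
Reversed: "zizeeeziz"
Forward == Backward? zizeeeziz == zizeeeziz
Palindrome = Yes


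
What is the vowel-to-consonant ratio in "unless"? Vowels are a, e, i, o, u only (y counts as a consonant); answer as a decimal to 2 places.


Word: "unless"
Vowels (a,e,i,o,u): 2
Consonants: 4
Ratio = 2/4
= 0.50


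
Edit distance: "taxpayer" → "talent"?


Word 1: "taxpayer" (length 8)
Word 2: "talent" (length 6)
One optimal edit sequence (insert/delete/substitute each cost 1):
  1. keep 't'
  2. keep 'a'
  3. delete 'x'  (+1)
  4. delete 'p'  (+1)
  5. substitute 'a' -> 'l'  (+1)
  6. substitute 'y' -> 'e'  (+1)
  7. substitute 'e' -> 'n'  (+1)
  8. substitute 'r' -> 't'  (+1)
Total edit operations: 6
Edit distance = 6


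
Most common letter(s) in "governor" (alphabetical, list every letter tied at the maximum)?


Word: "governor"
Letter counts:
  'e': 1
  'g': 1
  'n': 1
  'o': 2
  'r': 2
  'v': 1
Maximum count = 2
Most frequent = 'o', 'r' (2 times each)


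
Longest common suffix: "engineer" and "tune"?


Word 1: "engineer"
Word 2: "tune"
Comparing from end:
  Pos -1: 'r' != 'e' (stop)
LCS = "" (length 0)


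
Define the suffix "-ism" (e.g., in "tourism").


Suffix: -ism
Example: tourism (tour + -ism)
Meaning = belief / practice


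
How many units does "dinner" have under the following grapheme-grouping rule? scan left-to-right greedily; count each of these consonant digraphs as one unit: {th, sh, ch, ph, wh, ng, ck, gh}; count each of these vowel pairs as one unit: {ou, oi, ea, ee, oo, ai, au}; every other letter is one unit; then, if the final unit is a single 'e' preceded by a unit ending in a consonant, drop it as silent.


Word: "dinner" (6 letters)
Left-to-right scan:
  (1) 'd' (letter)
  (2) 'i' (letter)
  (3) 'n' (letter)
  (4) 'n' (letter)
  (5) 'e' (letter)
  (6) 'r' (letter)
Units from scan: 6
Sound units = 6 units


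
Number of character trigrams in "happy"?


Word: "happy" (length 5)
Number of 3-grams = length - 3 + 1 = 5 - 3 + 1
= 3


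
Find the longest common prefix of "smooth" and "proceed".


Word 1: "smooth"
Word 2: "proceed"
Comparing from start:
  Pos 0: 's' != 'p' (stop)
LCP = "" (length 0)


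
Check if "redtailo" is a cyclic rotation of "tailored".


Word: "tailored", Candidate: "redtailo"
Method: check if candidate is substring of word+word
"tailoredtailored" contains "redtailo"? Yes
Is rotation = Yes


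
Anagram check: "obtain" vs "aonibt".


Word 1: "obtain" → sorted: abinot
Word 2: "aonibt" → sorted: abinot
Same letters? abinot == abinot
Anagram = Yes


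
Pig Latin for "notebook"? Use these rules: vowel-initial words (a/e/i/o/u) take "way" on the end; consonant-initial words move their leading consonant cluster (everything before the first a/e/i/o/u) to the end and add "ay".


Word: "notebook"
Starts with consonant(s) → move to end, add 'ay'
Consonant cluster: "n"
Pig Latin = "otebooknay"
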